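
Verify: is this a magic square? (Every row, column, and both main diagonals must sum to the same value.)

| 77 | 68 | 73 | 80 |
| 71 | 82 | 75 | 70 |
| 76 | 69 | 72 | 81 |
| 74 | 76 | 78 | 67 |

Row 1: 77 + 68 + 73 + 80 = 298.
Row 2: 71 + 82 + 75 + 70 = 298.
Row 3: 76 + 69 + 72 + 81 = 298.
Row 4: 74 + 76 + 78 + 67 = 295.
Column 1: 77 + 71 + 76 + 74 = 298.
Column 2: 68 + 82 + 69 + 76 = 295.
Column 3: 73 + 75 + 72 + 78 = 298.
Column 4: 80 + 70 + 81 + 67 = 298.
Main diagonal: 77 + 82 + 72 + 67 = 298.
Anti-diagonal: 80 + 75 + 69 + 74 = 298.

No — row 4 sums to 295 but column 3 sums to 298.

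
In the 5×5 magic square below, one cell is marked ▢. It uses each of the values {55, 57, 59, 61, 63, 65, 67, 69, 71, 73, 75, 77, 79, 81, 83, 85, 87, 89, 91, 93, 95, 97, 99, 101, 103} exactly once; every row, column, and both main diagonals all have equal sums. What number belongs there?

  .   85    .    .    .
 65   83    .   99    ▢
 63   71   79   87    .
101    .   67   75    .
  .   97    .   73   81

The 25 entries sum to 1975, so each line sums to 1975/5 = 395.
Using row 3: 63 + 71 + 79 + 87 + ? → (3,5) = 395 − 300 = 95.
From column 2, 395 − (85 + 83 + 71 + 97) gives (4,2) = 59.
From column 4, 395 − (99 + 87 + 75 + 73) gives (1,4) = 61.
From main diagonal, 395 − (83 + 79 + 75 + 81) gives (1,1) = 77.
Row 4 needs 395; the known cells sum to 302, so (4,5) = 93.
Using column 1: 77 + 65 + 63 + 101 + ? → (5,1) = 395 − 306 = 89.
The remaining cell in anti-diagonal is (1,5) = 395 − 326 = 69.
Row 1: 77 + 85 + 61 + 69 + ? = 395, so (1,3) = 103.
Row 5: 89 + 97 + 73 + 81 + ? = 395, so (5,3) = 55.
Using column 3: 103 + 79 + 67 + 55 + ? → (2,3) = 395 − 304 = 91.
Column 5 must total 395; the given cells sum to 338, so (2,5) = 57.

57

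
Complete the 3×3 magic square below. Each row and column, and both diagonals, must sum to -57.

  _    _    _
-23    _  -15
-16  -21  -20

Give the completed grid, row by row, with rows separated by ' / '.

-18 -17 -22 / -23 -19 -15 / -16 -21 -20

Row 2 must total -57; the given cells sum to -38, so (2,2) = -19.
Using column 1: -23 + (-16) + ? → (1,1) = -57 − (-39) = -18.
Column 2 needs -57; the known cells sum to -40, so (1,2) = -17.
Column 3: -15 + (-20) + ? = -57, so (1,3) = -22.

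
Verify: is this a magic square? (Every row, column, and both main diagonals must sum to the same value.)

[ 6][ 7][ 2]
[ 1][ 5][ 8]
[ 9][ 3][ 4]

No — row 3 sums to 16 but main diagonal sums to 15.

Row 1: 6 + 7 + 2 = 15.
Row 2: 1 + 5 + 8 = 14.
Row 3: 9 + 3 + 4 = 16.
Column 1: 6 + 1 + 9 = 16.
Column 2: 7 + 5 + 3 = 15.
Column 3: 2 + 8 + 4 = 14.
Main diagonal: 6 + 5 + 4 = 15.
Anti-diagonal: 2 + 5 + 9 = 16.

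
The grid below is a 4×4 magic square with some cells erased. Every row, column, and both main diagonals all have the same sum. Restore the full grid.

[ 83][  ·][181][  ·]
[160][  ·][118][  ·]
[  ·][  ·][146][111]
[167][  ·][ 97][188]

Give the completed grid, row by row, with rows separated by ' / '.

83 174 181 104 / 160 125 118 139 / 132 153 146 111 / 167 90 97 188

Column 3 is already complete: 181 + 118 + 146 + 97 = 542, so that is the magic constant.
The remaining cell in row 4 is (4,2) = 542 − 452 = 90.
From column 1, 542 − (83 + 160 + 167) gives (3,1) = 132.
Main diagonal needs 542; the known cells sum to 417, so (2,2) = 125.
The remaining cell in row 2 is (2,4) = 542 − 403 = 139.
Row 3 needs 542; the known cells sum to 389, so (3,2) = 153.
Column 2 needs 542; the known cells sum to 368, so (1,2) = 174.
Column 4 must total 542; the given cells sum to 438, so (1,4) = 104.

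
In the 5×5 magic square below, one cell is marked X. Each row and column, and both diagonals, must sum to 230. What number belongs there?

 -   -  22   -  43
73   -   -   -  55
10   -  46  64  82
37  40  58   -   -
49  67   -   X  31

13

Row 3: 10 + 46 + 64 + 82 + ? = 230, so (3,2) = 28.
From column 1, 230 − (73 + 10 + 37 + 49) gives (1,1) = 61.
Column 5 must total 230; the given cells sum to 211, so (4,5) = 19.
Anti-diagonal needs 230; the known cells sum to 178, so (2,4) = 52.
From row 4, 230 − (37 + 40 + 58 + 19) gives (4,4) = 76.
Main diagonal: 61 + 46 + 76 + 31 + ? = 230, so (2,2) = 16.
From row 2, 230 − (73 + 16 + 52 + 55) gives (2,3) = 34.
Column 2 needs 230; the known cells sum to 151, so (1,2) = 79.
From column 3, 230 − (22 + 34 + 46 + 58) gives (5,3) = 70.
Row 1 needs 230; the known cells sum to 205, so (1,4) = 25.
Using row 5: 49 + 67 + 70 + 31 + ? → (5,4) = 230 − 217 = 13.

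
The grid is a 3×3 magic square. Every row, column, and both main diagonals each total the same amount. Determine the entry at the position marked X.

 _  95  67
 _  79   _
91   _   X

83

Anti-diagonal is complete and sums to 237; that is the magic constant.
Row 1 must total 237; the given cells sum to 162, so (1,1) = 75.
Using column 1: 75 + 91 + ? → (2,1) = 237 − 166 = 71.
Using column 2: 95 + 79 + ? → (3,2) = 237 − 174 = 63.
Main diagonal: 75 + 79 + ? = 237, so (3,3) = 83.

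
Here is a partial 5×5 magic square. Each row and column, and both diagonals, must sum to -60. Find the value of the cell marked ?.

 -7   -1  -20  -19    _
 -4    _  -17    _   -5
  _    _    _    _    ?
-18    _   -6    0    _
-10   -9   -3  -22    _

-2

Row 1 needs -60; the known cells sum to -47, so (1,5) = -13.
From row 5, -60 − (-10 + (-9) + (-3) + (-22)) gives (5,5) = -16.
Using column 1: -7 + (-4) + (-18) + (-10) + ? → (3,1) = -60 − (-39) = -21.
Column 3: -20 + (-17) + (-6) + (-3) + ? = -60, so (3,3) = -14.
Main diagonal: -7 + (-14) + 0 + (-16) + ? = -60, so (2,2) = -23.
Row 2: -4 + (-23) + (-17) + (-5) + ? = -60, so (2,4) = -11.
Column 4: -19 + (-11) + 0 + (-22) + ? = -60, so (3,4) = -8.
Anti-diagonal needs -60; the known cells sum to -48, so (4,2) = -12.
Using row 4: -18 + (-12) + (-6) + 0 + ? → (4,5) = -60 − (-36) = -24.
From column 2, -60 − (-1 + (-23) + (-12) + (-9)) gives (3,2) = -15.
Column 5 needs -60; the known cells sum to -58, so (3,5) = -2.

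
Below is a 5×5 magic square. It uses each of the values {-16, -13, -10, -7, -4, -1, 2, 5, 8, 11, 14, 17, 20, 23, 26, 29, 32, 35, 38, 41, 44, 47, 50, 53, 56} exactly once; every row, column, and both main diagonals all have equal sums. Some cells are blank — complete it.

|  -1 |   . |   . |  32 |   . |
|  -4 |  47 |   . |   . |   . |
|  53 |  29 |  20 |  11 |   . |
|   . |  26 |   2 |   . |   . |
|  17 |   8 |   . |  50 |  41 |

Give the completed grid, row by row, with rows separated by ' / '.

The 25 entries sum to 500, so each line sums to 500/5 = 100.
Row 3 must total 100; the given cells sum to 113, so (3,5) = -13.
Row 5: 17 + 8 + 50 + 41 + ? = 100, so (5,3) = -16.
Column 1 must total 100; the given cells sum to 65, so (4,1) = 35.
Column 2 must total 100; the given cells sum to 110, so (1,2) = -10.
Main diagonal needs 100; the known cells sum to 107, so (4,4) = -7.
Row 4: 35 + 26 + 2 + (-7) + ? = 100, so (4,5) = 44.
Using column 4: 32 + 11 + (-7) + 50 + ? → (2,4) = 100 − 86 = 14.
The remaining cell in anti-diagonal is (1,5) = 100 − 77 = 23.
Row 1: -1 + (-10) + 32 + 23 + ? = 100, so (1,3) = 56.
Column 3: 56 + 20 + 2 + (-16) + ? = 100, so (2,3) = 38.
From column 5, 100 − (23 + (-13) + 44 + 41) gives (2,5) = 5.

-1 -10 56 32 23 / -4 47 38 14 5 / 53 29 20 11 -13 / 35 26 2 -7 44 / 17 8 -16 50 41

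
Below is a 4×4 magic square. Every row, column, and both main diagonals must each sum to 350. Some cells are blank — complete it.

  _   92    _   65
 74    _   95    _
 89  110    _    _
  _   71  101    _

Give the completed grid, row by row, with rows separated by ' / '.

From column 2, 350 − (92 + 110 + 71) gives (2,2) = 77.
Using anti-diagonal: 65 + 95 + 110 + ? → (4,1) = 350 − 270 = 80.
From row 2, 350 − (74 + 77 + 95) gives (2,4) = 104.
The remaining cell in row 4 is (4,4) = 350 − 252 = 98.
From column 1, 350 − (74 + 89 + 80) gives (1,1) = 107.
Using column 4: 65 + 104 + 98 + ? → (3,4) = 350 − 267 = 83.
Using main diagonal: 107 + 77 + 98 + ? → (3,3) = 350 − 282 = 68.
Using row 1: 107 + 92 + 65 + ? → (1,3) = 350 − 264 = 86.

107 92 86 65 / 74 77 95 104 / 89 110 68 83 / 80 71 101 98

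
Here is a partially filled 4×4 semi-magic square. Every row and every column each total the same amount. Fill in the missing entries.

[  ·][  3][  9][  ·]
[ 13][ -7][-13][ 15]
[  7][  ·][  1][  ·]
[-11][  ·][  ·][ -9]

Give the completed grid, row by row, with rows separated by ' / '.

Row 2 is already complete: 13 + -7 + -13 + 15 = 8, so that is the magic constant.
Column 1: 13 + 7 + (-11) + ? = 8, so (1,1) = -1.
Column 3: 9 + (-13) + 1 + ? = 8, so (4,3) = 11.
Row 1 must total 8; the given cells sum to 11, so (1,4) = -3.
From row 4, 8 − (-11 + 11 + (-9)) gives (4,2) = 17.
Using column 2: 3 + (-7) + 17 + ? → (3,2) = 8 − 13 = -5.
Using column 4: -3 + 15 + (-9) + ? → (3,4) = 8 − 3 = 5.

-1 3 9 -3 / 13 -7 -13 15 / 7 -5 1 5 / -11 17 11 -9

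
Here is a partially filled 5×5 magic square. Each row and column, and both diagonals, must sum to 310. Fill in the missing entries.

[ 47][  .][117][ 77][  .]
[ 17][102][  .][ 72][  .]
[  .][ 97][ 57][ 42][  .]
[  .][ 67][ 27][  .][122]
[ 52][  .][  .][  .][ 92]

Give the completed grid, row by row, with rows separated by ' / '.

47 7 117 77 62 / 17 102 87 72 32 / 112 97 57 42 2 / 82 67 27 12 122 / 52 37 22 107 92

Main diagonal: 47 + 102 + 57 + 92 + ? = 310, so (4,4) = 12.
Using anti-diagonal: 72 + 57 + 67 + 52 + ? → (1,5) = 310 − 248 = 62.
Row 1: 47 + 117 + 77 + 62 + ? = 310, so (1,2) = 7.
Row 4 must total 310; the given cells sum to 228, so (4,1) = 82.
Using column 1: 47 + 17 + 82 + 52 + ? → (3,1) = 310 − 198 = 112.
Column 2 must total 310; the given cells sum to 273, so (5,2) = 37.
From column 4, 310 − (77 + 72 + 42 + 12) gives (5,4) = 107.
The remaining cell in row 3 is (3,5) = 310 − 308 = 2.
Using row 5: 52 + 37 + 107 + 92 + ? → (5,3) = 310 − 288 = 22.
Column 3 needs 310; the known cells sum to 223, so (2,3) = 87.
Column 5 needs 310; the known cells sum to 278, so (2,5) = 32.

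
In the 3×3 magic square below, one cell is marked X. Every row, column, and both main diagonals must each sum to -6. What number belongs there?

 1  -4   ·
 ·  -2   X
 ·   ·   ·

2

The remaining cell in row 1 is (1,3) = -6 − (-3) = -3.
Using column 2: -4 + (-2) + ? → (3,2) = -6 − (-6) = 0.
Main diagonal: 1 + (-2) + ? = -6, so (3,3) = -5.
Using anti-diagonal: -3 + (-2) + ? → (3,1) = -6 − (-5) = -1.
Using column 1: 1 + (-1) + ? → (2,1) = -6 − 0 = -6.
Using column 3: -3 + (-5) + ? → (2,3) = -6 − (-8) = 2.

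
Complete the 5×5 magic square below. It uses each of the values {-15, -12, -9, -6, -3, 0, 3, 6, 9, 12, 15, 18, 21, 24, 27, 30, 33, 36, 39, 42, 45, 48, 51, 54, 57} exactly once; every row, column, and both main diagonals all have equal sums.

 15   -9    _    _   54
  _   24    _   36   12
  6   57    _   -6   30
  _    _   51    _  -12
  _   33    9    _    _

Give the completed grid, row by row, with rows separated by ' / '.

The 25 entries sum to 525, so each line sums to 525/5 = 105.
Row 3: 6 + 57 + (-6) + 30 + ? = 105, so (3,3) = 18.
The remaining cell in column 2 is (4,2) = 105 − 105 = 0.
Column 5 must total 105; the given cells sum to 84, so (5,5) = 21.
From main diagonal, 105 − (15 + 24 + 18 + 21) gives (4,4) = 27.
Using anti-diagonal: 54 + 36 + 18 + 0 + ? → (5,1) = 105 − 108 = -3.
Row 4 needs 105; the known cells sum to 66, so (4,1) = 39.
Row 5: -3 + 33 + 9 + 21 + ? = 105, so (5,4) = 45.
Using column 1: 15 + 6 + 39 + (-3) + ? → (2,1) = 105 − 57 = 48.
Column 4 must total 105; the given cells sum to 102, so (1,4) = 3.
Row 1 must total 105; the given cells sum to 63, so (1,3) = 42.
Row 2 must total 105; the given cells sum to 120, so (2,3) = -15.

15 -9 42 3 54 / 48 24 -15 36 12 / 6 57 18 -6 30 / 39 0 51 27 -12 / -3 33 9 45 21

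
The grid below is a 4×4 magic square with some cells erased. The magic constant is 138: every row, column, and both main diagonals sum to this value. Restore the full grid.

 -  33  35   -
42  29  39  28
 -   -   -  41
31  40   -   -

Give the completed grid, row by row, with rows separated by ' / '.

The remaining cell in column 2 is (3,2) = 138 − 102 = 36.
From anti-diagonal, 138 − (39 + 36 + 31) gives (1,4) = 32.
From row 1, 138 − (33 + 35 + 32) gives (1,1) = 38.
Column 1 must total 138; the given cells sum to 111, so (3,1) = 27.
Column 4 must total 138; the given cells sum to 101, so (4,4) = 37.
Using main diagonal: 38 + 29 + 37 + ? → (3,3) = 138 − 104 = 34.
The remaining cell in row 4 is (4,3) = 138 − 108 = 30.

38 33 35 32 / 42 29 39 28 / 27 36 34 41 / 31 40 30 37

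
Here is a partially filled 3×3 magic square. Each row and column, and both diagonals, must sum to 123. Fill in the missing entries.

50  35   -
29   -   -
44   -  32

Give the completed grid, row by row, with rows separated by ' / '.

50 35 38 / 29 41 53 / 44 47 32

The remaining cell in row 1 is (1,3) = 123 − 85 = 38.
Row 3: 44 + 32 + ? = 123, so (3,2) = 47.
Column 2 needs 123; the known cells sum to 82, so (2,2) = 41.
The remaining cell in column 3 is (2,3) = 123 − 70 = 53.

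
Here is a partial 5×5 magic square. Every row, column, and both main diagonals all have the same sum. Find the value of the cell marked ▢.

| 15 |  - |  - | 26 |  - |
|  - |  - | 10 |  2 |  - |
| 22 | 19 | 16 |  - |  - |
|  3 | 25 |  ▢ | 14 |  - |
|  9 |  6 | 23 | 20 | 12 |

Row 5 is complete and sums to 70; that is the magic constant.
Using column 1: 15 + 22 + 3 + 9 + ? → (2,1) = 70 − 49 = 21.
Column 4 needs 70; the known cells sum to 62, so (3,4) = 8.
The remaining cell in main diagonal is (2,2) = 70 − 57 = 13.
Anti-diagonal needs 70; the known cells sum to 52, so (1,5) = 18.
The remaining cell in row 2 is (2,5) = 70 − 46 = 24.
Row 3 needs 70; the known cells sum to 65, so (3,5) = 5.
From column 2, 70 − (13 + 19 + 25 + 6) gives (1,2) = 7.
From column 5, 70 − (18 + 24 + 5 + 12) gives (4,5) = 11.
Using row 1: 15 + 7 + 26 + 18 + ? → (1,3) = 70 − 66 = 4.
Row 4 needs 70; the known cells sum to 53, so (4,3) = 17.

17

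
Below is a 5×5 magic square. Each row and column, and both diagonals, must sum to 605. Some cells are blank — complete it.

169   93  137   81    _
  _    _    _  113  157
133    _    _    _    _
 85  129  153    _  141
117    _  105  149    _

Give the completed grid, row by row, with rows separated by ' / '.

Row 1: 169 + 93 + 137 + 81 + ? = 605, so (1,5) = 125.
Row 4: 85 + 129 + 153 + 141 + ? = 605, so (4,4) = 97.
Column 1: 169 + 133 + 85 + 117 + ? = 605, so (2,1) = 101.
Column 4 must total 605; the given cells sum to 440, so (3,4) = 165.
Anti-diagonal must total 605; the given cells sum to 484, so (3,3) = 121.
Column 3: 137 + 121 + 153 + 105 + ? = 605, so (2,3) = 89.
From row 2, 605 − (101 + 89 + 113 + 157) gives (2,2) = 145.
Using main diagonal: 169 + 145 + 121 + 97 + ? → (5,5) = 605 − 532 = 73.
Row 5 needs 605; the known cells sum to 444, so (5,2) = 161.
Using column 2: 93 + 145 + 129 + 161 + ? → (3,2) = 605 − 528 = 77.
Column 5 needs 605; the known cells sum to 496, so (3,5) = 109.

169 93 137 81 125 / 101 145 89 113 157 / 133 77 121 165 109 / 85 129 153 97 141 / 117 161 105 149 73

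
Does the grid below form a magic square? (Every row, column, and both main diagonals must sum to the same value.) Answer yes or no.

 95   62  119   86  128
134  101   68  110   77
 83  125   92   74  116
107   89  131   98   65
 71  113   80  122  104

Yes

Row 1: 95 + 62 + 119 + 86 + 128 = 490.
Row 2: 134 + 101 + 68 + 110 + 77 = 490.
Row 3: 83 + 125 + 92 + 74 + 116 = 490.
Row 4: 107 + 89 + 131 + 98 + 65 = 490.
Row 5: 71 + 113 + 80 + 122 + 104 = 490.
Column 1: 95 + 134 + 83 + 107 + 71 = 490.
Column 2: 62 + 101 + 125 + 89 + 113 = 490.
Column 3: 119 + 68 + 92 + 131 + 80 = 490.
Column 4: 86 + 110 + 74 + 98 + 122 = 490.
Column 5: 128 + 77 + 116 + 65 + 104 = 490.
Main diagonal: 95 + 101 + 92 + 98 + 104 = 490.
Anti-diagonal: 128 + 110 + 92 + 89 + 71 = 490.
All lines sum to 490.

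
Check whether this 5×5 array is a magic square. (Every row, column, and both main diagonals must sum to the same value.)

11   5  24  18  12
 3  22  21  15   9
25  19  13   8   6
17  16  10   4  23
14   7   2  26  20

No — main diagonal sums to 70 but column 4 sums to 71.

Row 1: 11 + 5 + 24 + 18 + 12 = 70.
Row 2: 3 + 22 + 21 + 15 + 9 = 70.
Row 3: 25 + 19 + 13 + 8 + 6 = 71.
Row 4: 17 + 16 + 10 + 4 + 23 = 70.
Row 5: 14 + 7 + 2 + 26 + 20 = 69.
Column 1: 11 + 3 + 25 + 17 + 14 = 70.
Column 2: 5 + 22 + 19 + 16 + 7 = 69.
Column 3: 24 + 21 + 13 + 10 + 2 = 70.
Column 4: 18 + 15 + 8 + 4 + 26 = 71.
Column 5: 12 + 9 + 6 + 23 + 20 = 70.
Main diagonal: 11 + 22 + 13 + 4 + 20 = 70.
Anti-diagonal: 12 + 15 + 13 + 16 + 14 = 70.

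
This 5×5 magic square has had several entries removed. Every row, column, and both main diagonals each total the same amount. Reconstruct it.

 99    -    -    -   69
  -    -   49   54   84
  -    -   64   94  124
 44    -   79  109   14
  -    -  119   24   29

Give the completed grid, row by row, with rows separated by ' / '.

Column 5 is already complete: 69 + 84 + 124 + 14 + 29 = 320, so that is the magic constant.
The remaining cell in row 4 is (4,2) = 320 − 246 = 74.
Column 3 needs 320; the known cells sum to 311, so (1,3) = 9.
Column 4 needs 320; the known cells sum to 281, so (1,4) = 39.
Main diagonal needs 320; the known cells sum to 301, so (2,2) = 19.
Anti-diagonal: 69 + 54 + 64 + 74 + ? = 320, so (5,1) = 59.
Using row 1: 99 + 9 + 39 + 69 + ? → (1,2) = 320 − 216 = 104.
Row 2: 19 + 49 + 54 + 84 + ? = 320, so (2,1) = 114.
Row 5 must total 320; the given cells sum to 231, so (5,2) = 89.
Column 1 must total 320; the given cells sum to 316, so (3,1) = 4.
Column 2: 104 + 19 + 74 + 89 + ? = 320, so (3,2) = 34.

99 104 9 39 69 / 114 19 49 54 84 / 4 34 64 94 124 / 44 74 79 109 14 / 59 89 119 24 29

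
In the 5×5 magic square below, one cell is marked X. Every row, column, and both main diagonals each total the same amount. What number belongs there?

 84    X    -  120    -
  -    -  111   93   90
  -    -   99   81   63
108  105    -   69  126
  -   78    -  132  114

66

Column 4 is complete and sums to 495; that is the magic constant.
Row 4 must total 495; the given cells sum to 408, so (4,3) = 87.
The remaining cell in column 5 is (1,5) = 495 − 393 = 102.
Using main diagonal: 84 + 99 + 69 + 114 + ? → (2,2) = 495 − 366 = 129.
The remaining cell in anti-diagonal is (5,1) = 495 − 399 = 96.
The remaining cell in row 2 is (2,1) = 495 − 423 = 72.
Using row 5: 96 + 78 + 132 + 114 + ? → (5,3) = 495 − 420 = 75.
The remaining cell in column 1 is (3,1) = 495 − 360 = 135.
From column 3, 495 − (111 + 99 + 87 + 75) gives (1,3) = 123.
Row 1 must total 495; the given cells sum to 429, so (1,2) = 66.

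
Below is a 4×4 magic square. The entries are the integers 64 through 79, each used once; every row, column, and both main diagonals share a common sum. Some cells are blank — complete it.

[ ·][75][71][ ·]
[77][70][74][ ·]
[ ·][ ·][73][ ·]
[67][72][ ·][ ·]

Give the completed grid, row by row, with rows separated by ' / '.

64 75 71 76 / 77 70 74 65 / 78 69 73 66 / 67 72 68 79

The entries are 64 through 79, which sum to 1144, so each line sums to 1144/4 = 286.
Row 2 needs 286; the known cells sum to 221, so (2,4) = 65.
From column 2, 286 − (75 + 70 + 72) gives (3,2) = 69.
The remaining cell in column 3 is (4,3) = 286 − 218 = 68.
The remaining cell in anti-diagonal is (1,4) = 286 − 210 = 76.
Row 1 needs 286; the known cells sum to 222, so (1,1) = 64.
From row 4, 286 − (67 + 72 + 68) gives (4,4) = 79.
Column 1 needs 286; the known cells sum to 208, so (3,1) = 78.
The remaining cell in column 4 is (3,4) = 286 − 220 = 66.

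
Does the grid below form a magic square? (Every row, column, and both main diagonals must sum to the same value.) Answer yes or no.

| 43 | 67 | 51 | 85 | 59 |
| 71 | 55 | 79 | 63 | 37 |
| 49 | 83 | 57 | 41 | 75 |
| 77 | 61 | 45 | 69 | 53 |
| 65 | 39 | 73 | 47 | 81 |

Row 1: 43 + 67 + 51 + 85 + 59 = 305.
Row 2: 71 + 55 + 79 + 63 + 37 = 305.
Row 3: 49 + 83 + 57 + 41 + 75 = 305.
Row 4: 77 + 61 + 45 + 69 + 53 = 305.
Row 5: 65 + 39 + 73 + 47 + 81 = 305.
Column 1: 43 + 71 + 49 + 77 + 65 = 305.
Column 2: 67 + 55 + 83 + 61 + 39 = 305.
Column 3: 51 + 79 + 57 + 45 + 73 = 305.
Column 4: 85 + 63 + 41 + 69 + 47 = 305.
Column 5: 59 + 37 + 75 + 53 + 81 = 305.
Main diagonal: 43 + 55 + 57 + 69 + 81 = 305.
Anti-diagonal: 59 + 63 + 57 + 61 + 65 = 305.
All lines sum to 305.

Yes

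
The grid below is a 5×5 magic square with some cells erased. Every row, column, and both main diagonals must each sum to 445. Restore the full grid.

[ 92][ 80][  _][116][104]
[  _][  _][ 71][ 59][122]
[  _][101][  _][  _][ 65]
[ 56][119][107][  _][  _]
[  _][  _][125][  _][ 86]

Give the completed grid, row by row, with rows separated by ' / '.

92 80 53 116 104 / 110 83 71 59 122 / 113 101 89 77 65 / 56 119 107 95 68 / 74 62 125 98 86

Row 1: 92 + 80 + 116 + 104 + ? = 445, so (1,3) = 53.
The remaining cell in column 3 is (3,3) = 445 − 356 = 89.
From column 5, 445 − (104 + 122 + 65 + 86) gives (4,5) = 68.
Anti-diagonal needs 445; the known cells sum to 371, so (5,1) = 74.
Row 4 must total 445; the given cells sum to 350, so (4,4) = 95.
From main diagonal, 445 − (92 + 89 + 95 + 86) gives (2,2) = 83.
From row 2, 445 − (83 + 71 + 59 + 122) gives (2,1) = 110.
From column 1, 445 − (92 + 110 + 56 + 74) gives (3,1) = 113.
Column 2: 80 + 83 + 101 + 119 + ? = 445, so (5,2) = 62.
Row 3: 113 + 101 + 89 + 65 + ? = 445, so (3,4) = 77.
Row 5: 74 + 62 + 125 + 86 + ? = 445, so (5,4) = 98.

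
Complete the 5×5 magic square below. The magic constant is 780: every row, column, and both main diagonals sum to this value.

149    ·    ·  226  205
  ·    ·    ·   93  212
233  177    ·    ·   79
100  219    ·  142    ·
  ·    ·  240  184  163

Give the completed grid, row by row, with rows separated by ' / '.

Column 4: 226 + 93 + 142 + 184 + ? = 780, so (3,4) = 135.
Column 5 needs 780; the known cells sum to 659, so (4,5) = 121.
Row 3: 233 + 177 + 135 + 79 + ? = 780, so (3,3) = 156.
Row 4 needs 780; the known cells sum to 582, so (4,3) = 198.
Main diagonal needs 780; the known cells sum to 610, so (2,2) = 170.
From anti-diagonal, 780 − (205 + 93 + 156 + 219) gives (5,1) = 107.
Row 5: 107 + 240 + 184 + 163 + ? = 780, so (5,2) = 86.
Column 1 must total 780; the given cells sum to 589, so (2,1) = 191.
Column 2 needs 780; the known cells sum to 652, so (1,2) = 128.
Row 1 needs 780; the known cells sum to 708, so (1,3) = 72.
Row 2 needs 780; the known cells sum to 666, so (2,3) = 114.

149 128 72 226 205 / 191 170 114 93 212 / 233 177 156 135 79 / 100 219 198 142 121 / 107 86 240 184 163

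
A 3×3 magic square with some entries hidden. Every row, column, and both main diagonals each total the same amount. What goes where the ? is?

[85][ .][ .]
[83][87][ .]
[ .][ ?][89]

Main diagonal is complete and sums to 261; that is the magic constant.
From row 2, 261 − (83 + 87) gives (2,3) = 91.
Column 1 needs 261; the known cells sum to 168, so (3,1) = 93.
Using column 3: 91 + 89 + ? → (1,3) = 261 − 180 = 81.
Row 1: 85 + 81 + ? = 261, so (1,2) = 95.
From row 3, 261 − (93 + 89) gives (3,2) = 79.

79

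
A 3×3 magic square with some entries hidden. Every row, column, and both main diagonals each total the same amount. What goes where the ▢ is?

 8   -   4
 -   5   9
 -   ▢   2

Column 3 is complete and sums to 15; that is the magic constant.
From row 1, 15 − (8 + 4) gives (1,2) = 3.
Row 2: 5 + 9 + ? = 15, so (2,1) = 1.
Using column 1: 8 + 1 + ? → (3,1) = 15 − 9 = 6.
Column 2 needs 15; the known cells sum to 8, so (3,2) = 7.

7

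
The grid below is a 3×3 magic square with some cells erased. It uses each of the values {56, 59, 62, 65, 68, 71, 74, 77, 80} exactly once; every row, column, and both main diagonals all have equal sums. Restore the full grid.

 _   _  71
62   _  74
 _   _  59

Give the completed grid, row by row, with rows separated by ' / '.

The 9 entries sum to 612, so each line sums to 612/3 = 204.
Row 2 must total 204; the given cells sum to 136, so (2,2) = 68.
Using main diagonal: 68 + 59 + ? → (1,1) = 204 − 127 = 77.
From anti-diagonal, 204 − (71 + 68) gives (3,1) = 65.
Using row 1: 77 + 71 + ? → (1,2) = 204 − 148 = 56.
Row 3 must total 204; the given cells sum to 124, so (3,2) = 80.

77 56 71 / 62 68 74 / 65 80 59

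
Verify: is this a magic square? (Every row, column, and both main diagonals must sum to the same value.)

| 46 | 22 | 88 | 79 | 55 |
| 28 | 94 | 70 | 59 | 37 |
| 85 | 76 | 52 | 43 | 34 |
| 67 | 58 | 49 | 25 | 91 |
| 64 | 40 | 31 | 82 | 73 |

No — row 1 sums to 290 but anti-diagonal sums to 288.

Row 1: 46 + 22 + 88 + 79 + 55 = 290.
Row 2: 28 + 94 + 70 + 59 + 37 = 288.
Row 3: 85 + 76 + 52 + 43 + 34 = 290.
Row 4: 67 + 58 + 49 + 25 + 91 = 290.
Row 5: 64 + 40 + 31 + 82 + 73 = 290.
Column 1: 46 + 28 + 85 + 67 + 64 = 290.
Column 2: 22 + 94 + 76 + 58 + 40 = 290.
Column 3: 88 + 70 + 52 + 49 + 31 = 290.
Column 4: 79 + 59 + 43 + 25 + 82 = 288.
Column 5: 55 + 37 + 34 + 91 + 73 = 290.
Main diagonal: 46 + 94 + 52 + 25 + 73 = 290.
Anti-diagonal: 55 + 59 + 52 + 58 + 64 = 288.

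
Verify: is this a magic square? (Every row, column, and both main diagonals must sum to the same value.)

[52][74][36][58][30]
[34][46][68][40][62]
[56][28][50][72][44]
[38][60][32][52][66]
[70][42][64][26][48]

Row 1: 52 + 74 + 36 + 58 + 30 = 250.
Row 2: 34 + 46 + 68 + 40 + 62 = 250.
Row 3: 56 + 28 + 50 + 72 + 44 = 250.
Row 4: 38 + 60 + 32 + 52 + 66 = 248.
Row 5: 70 + 42 + 64 + 26 + 48 = 250.
Column 1: 52 + 34 + 56 + 38 + 70 = 250.
Column 2: 74 + 46 + 28 + 60 + 42 = 250.
Column 3: 36 + 68 + 50 + 32 + 64 = 250.
Column 4: 58 + 40 + 72 + 52 + 26 = 248.
Column 5: 30 + 62 + 44 + 66 + 48 = 250.
Main diagonal: 52 + 46 + 50 + 52 + 48 = 248.
Anti-diagonal: 30 + 40 + 50 + 60 + 70 = 250.

No — row 4 sums to 248 but row 2 sums to 250.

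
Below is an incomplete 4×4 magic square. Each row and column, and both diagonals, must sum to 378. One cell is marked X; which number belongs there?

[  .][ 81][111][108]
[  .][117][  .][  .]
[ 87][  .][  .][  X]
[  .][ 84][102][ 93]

The remaining cell in row 1 is (1,1) = 378 − 300 = 78.
The remaining cell in row 4 is (4,1) = 378 − 279 = 99.
Column 1 must total 378; the given cells sum to 264, so (2,1) = 114.
From column 2, 378 − (81 + 117 + 84) gives (3,2) = 96.
Main diagonal must total 378; the given cells sum to 288, so (3,3) = 90.
Anti-diagonal must total 378; the given cells sum to 303, so (2,3) = 75.
From row 2, 378 − (114 + 117 + 75) gives (2,4) = 72.
From row 3, 378 − (87 + 96 + 90) gives (3,4) = 105.

105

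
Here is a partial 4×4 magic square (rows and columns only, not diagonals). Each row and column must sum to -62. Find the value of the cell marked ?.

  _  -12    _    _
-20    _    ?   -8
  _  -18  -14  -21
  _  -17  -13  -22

-19

The remaining cell in row 3 is (3,1) = -62 − (-53) = -9.
Row 4 needs -62; the known cells sum to -52, so (4,1) = -10.
Column 1 must total -62; the given cells sum to -39, so (1,1) = -23.
From column 2, -62 − (-12 + (-18) + (-17)) gives (2,2) = -15.
Column 4 needs -62; the known cells sum to -51, so (1,4) = -11.
From row 1, -62 − (-23 + (-12) + (-11)) gives (1,3) = -16.
Row 2 must total -62; the given cells sum to -43, so (2,3) = -19.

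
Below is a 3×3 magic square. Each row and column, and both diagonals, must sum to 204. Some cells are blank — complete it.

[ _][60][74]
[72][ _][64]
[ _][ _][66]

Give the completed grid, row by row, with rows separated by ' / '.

Row 1 must total 204; the given cells sum to 134, so (1,1) = 70.
From row 2, 204 − (72 + 64) gives (2,2) = 68.
From column 1, 204 − (70 + 72) gives (3,1) = 62.
Column 2: 60 + 68 + ? = 204, so (3,2) = 76.

70 60 74 / 72 68 64 / 62 76 66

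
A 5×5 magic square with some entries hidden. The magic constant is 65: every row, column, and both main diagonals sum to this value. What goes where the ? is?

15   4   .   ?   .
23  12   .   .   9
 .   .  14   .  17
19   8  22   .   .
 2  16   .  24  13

7

The remaining cell in row 5 is (5,3) = 65 − 55 = 10.
Column 1: 15 + 23 + 19 + 2 + ? = 65, so (3,1) = 6.
Using column 2: 4 + 12 + 8 + 16 + ? → (3,2) = 65 − 40 = 25.
Main diagonal needs 65; the known cells sum to 54, so (4,4) = 11.
The remaining cell in row 3 is (3,4) = 65 − 62 = 3.
Row 4: 19 + 8 + 22 + 11 + ? = 65, so (4,5) = 5.
Column 5 must total 65; the given cells sum to 44, so (1,5) = 21.
Anti-diagonal: 21 + 14 + 8 + 2 + ? = 65, so (2,4) = 20.
Using row 2: 23 + 12 + 20 + 9 + ? → (2,3) = 65 − 64 = 1.
Column 3: 1 + 14 + 22 + 10 + ? = 65, so (1,3) = 18.
Column 4: 20 + 3 + 11 + 24 + ? = 65, so (1,4) = 7.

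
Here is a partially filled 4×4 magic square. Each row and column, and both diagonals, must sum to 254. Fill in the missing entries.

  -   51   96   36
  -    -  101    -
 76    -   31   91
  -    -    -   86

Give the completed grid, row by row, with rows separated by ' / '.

71 51 96 36 / 46 66 101 41 / 76 56 31 91 / 61 81 26 86

Row 1 must total 254; the given cells sum to 183, so (1,1) = 71.
Row 3 must total 254; the given cells sum to 198, so (3,2) = 56.
Column 3 must total 254; the given cells sum to 228, so (4,3) = 26.
The remaining cell in column 4 is (2,4) = 254 − 213 = 41.
Main diagonal: 71 + 31 + 86 + ? = 254, so (2,2) = 66.
The remaining cell in anti-diagonal is (4,1) = 254 − 193 = 61.
The remaining cell in row 2 is (2,1) = 254 − 208 = 46.
Using row 4: 61 + 26 + 86 + ? → (4,2) = 254 − 173 = 81.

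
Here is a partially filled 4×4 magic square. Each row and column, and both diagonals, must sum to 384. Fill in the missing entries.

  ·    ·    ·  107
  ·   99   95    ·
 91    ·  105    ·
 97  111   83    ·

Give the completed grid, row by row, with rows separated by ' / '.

87 89 101 107 / 109 99 95 81 / 91 85 105 103 / 97 111 83 93

Row 4 must total 384; the given cells sum to 291, so (4,4) = 93.
From column 3, 384 − (95 + 105 + 83) gives (1,3) = 101.
Main diagonal needs 384; the known cells sum to 297, so (1,1) = 87.
Using anti-diagonal: 107 + 95 + 97 + ? → (3,2) = 384 − 299 = 85.
Row 1: 87 + 101 + 107 + ? = 384, so (1,2) = 89.
From row 3, 384 − (91 + 85 + 105) gives (3,4) = 103.
From column 1, 384 − (87 + 91 + 97) gives (2,1) = 109.
The remaining cell in column 4 is (2,4) = 384 − 303 = 81.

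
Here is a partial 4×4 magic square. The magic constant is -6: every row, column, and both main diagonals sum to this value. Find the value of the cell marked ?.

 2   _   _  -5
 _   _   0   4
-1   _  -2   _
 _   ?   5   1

Column 3 needs -6; the known cells sum to 3, so (1,3) = -9.
From column 4, -6 − (-5 + 4 + 1) gives (3,4) = -6.
Main diagonal needs -6; the known cells sum to 1, so (2,2) = -7.
Row 1 must total -6; the given cells sum to -12, so (1,2) = 6.
Row 2: -7 + 0 + 4 + ? = -6, so (2,1) = -3.
Row 3: -1 + (-2) + (-6) + ? = -6, so (3,2) = 3.
From column 1, -6 − (2 + (-3) + (-1)) gives (4,1) = -4.
The remaining cell in column 2 is (4,2) = -6 − 2 = -8.

-8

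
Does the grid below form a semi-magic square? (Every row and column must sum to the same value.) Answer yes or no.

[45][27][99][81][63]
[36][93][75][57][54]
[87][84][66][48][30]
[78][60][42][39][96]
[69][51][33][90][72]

Yes

Row 1: 45 + 27 + 99 + 81 + 63 = 315.
Row 2: 36 + 93 + 75 + 57 + 54 = 315.
Row 3: 87 + 84 + 66 + 48 + 30 = 315.
Row 4: 78 + 60 + 42 + 39 + 96 = 315.
Row 5: 69 + 51 + 33 + 90 + 72 = 315.
Column 1: 45 + 36 + 87 + 78 + 69 = 315.
Column 2: 27 + 93 + 84 + 60 + 51 = 315.
Column 3: 99 + 75 + 66 + 42 + 33 = 315.
Column 4: 81 + 57 + 48 + 39 + 90 = 315.
Column 5: 63 + 54 + 30 + 96 + 72 = 315.
All lines sum to 315.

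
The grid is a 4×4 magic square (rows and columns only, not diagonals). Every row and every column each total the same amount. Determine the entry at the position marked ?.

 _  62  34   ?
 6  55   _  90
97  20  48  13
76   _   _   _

Row 3 is complete and sums to 178; that is the magic constant.
Row 2: 6 + 55 + 90 + ? = 178, so (2,3) = 27.
Column 1 must total 178; the given cells sum to 179, so (1,1) = -1.
From column 2, 178 − (62 + 55 + 20) gives (4,2) = 41.
Column 3 must total 178; the given cells sum to 109, so (4,3) = 69.
The remaining cell in row 1 is (1,4) = 178 − 95 = 83.

83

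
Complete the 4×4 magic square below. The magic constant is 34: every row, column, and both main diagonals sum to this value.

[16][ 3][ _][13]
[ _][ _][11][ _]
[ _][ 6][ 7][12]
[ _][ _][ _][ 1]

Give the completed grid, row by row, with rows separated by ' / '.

16 3 2 13 / 5 10 11 8 / 9 6 7 12 / 4 15 14 1

Row 1 must total 34; the given cells sum to 32, so (1,3) = 2.
Using row 3: 6 + 7 + 12 + ? → (3,1) = 34 − 25 = 9.
The remaining cell in column 3 is (4,3) = 34 − 20 = 14.
Column 4: 13 + 12 + 1 + ? = 34, so (2,4) = 8.
The remaining cell in main diagonal is (2,2) = 34 − 24 = 10.
From anti-diagonal, 34 − (13 + 11 + 6) gives (4,1) = 4.
From row 2, 34 − (10 + 11 + 8) gives (2,1) = 5.
Row 4 needs 34; the known cells sum to 19, so (4,2) = 15.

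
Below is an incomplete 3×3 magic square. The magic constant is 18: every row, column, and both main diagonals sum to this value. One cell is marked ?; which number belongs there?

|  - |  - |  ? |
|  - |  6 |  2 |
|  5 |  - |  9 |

The remaining cell in row 2 is (2,1) = 18 − 8 = 10.
From row 3, 18 − (5 + 9) gives (3,2) = 4.
From column 1, 18 − (10 + 5) gives (1,1) = 3.
From column 2, 18 − (6 + 4) gives (1,2) = 8.
Using column 3: 2 + 9 + ? → (1,3) = 18 − 11 = 7.

7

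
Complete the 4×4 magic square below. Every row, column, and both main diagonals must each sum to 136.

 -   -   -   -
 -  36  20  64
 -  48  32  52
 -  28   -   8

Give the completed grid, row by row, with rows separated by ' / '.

Row 2 must total 136; the given cells sum to 120, so (2,1) = 16.
Row 3 must total 136; the given cells sum to 132, so (3,1) = 4.
Column 2 needs 136; the known cells sum to 112, so (1,2) = 24.
Using column 4: 64 + 52 + 8 + ? → (1,4) = 136 − 124 = 12.
Main diagonal: 36 + 32 + 8 + ? = 136, so (1,1) = 60.
Anti-diagonal: 12 + 20 + 48 + ? = 136, so (4,1) = 56.
Row 1 needs 136; the known cells sum to 96, so (1,3) = 40.
Using row 4: 56 + 28 + 8 + ? → (4,3) = 136 − 92 = 44.

60 24 40 12 / 16 36 20 64 / 4 48 32 52 / 56 28 44 8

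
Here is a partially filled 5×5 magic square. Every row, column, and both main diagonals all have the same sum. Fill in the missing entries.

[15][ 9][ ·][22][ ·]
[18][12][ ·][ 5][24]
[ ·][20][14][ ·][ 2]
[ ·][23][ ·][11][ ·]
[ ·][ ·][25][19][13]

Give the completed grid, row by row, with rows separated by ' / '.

Main diagonal is already complete: 15 + 12 + 14 + 11 + 13 = 65, so that is the magic constant.
Row 2 needs 65; the known cells sum to 59, so (2,3) = 6.
Column 2: 9 + 12 + 20 + 23 + ? = 65, so (5,2) = 1.
Column 4: 22 + 5 + 11 + 19 + ? = 65, so (3,4) = 8.
Row 3: 20 + 14 + 8 + 2 + ? = 65, so (3,1) = 21.
Using row 5: 1 + 25 + 19 + 13 + ? → (5,1) = 65 − 58 = 7.
Column 1: 15 + 18 + 21 + 7 + ? = 65, so (4,1) = 4.
The remaining cell in anti-diagonal is (1,5) = 65 − 49 = 16.
Row 1 needs 65; the known cells sum to 62, so (1,3) = 3.
Column 3 needs 65; the known cells sum to 48, so (4,3) = 17.
Using column 5: 16 + 24 + 2 + 13 + ? → (4,5) = 65 − 55 = 10.

15 9 3 22 16 / 18 12 6 5 24 / 21 20 14 8 2 / 4 23 17 11 10 / 7 1 25 19 13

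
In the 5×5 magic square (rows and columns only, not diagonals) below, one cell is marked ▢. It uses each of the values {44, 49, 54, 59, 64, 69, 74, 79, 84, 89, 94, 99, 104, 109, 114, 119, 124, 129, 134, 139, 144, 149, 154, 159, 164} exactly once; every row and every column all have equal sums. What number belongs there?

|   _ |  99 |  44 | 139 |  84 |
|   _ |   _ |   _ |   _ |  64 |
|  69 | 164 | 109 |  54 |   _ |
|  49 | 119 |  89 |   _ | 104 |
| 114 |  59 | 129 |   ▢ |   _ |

The 25 entries sum to 2600, so each line sums to 2600/5 = 520.
Row 1 needs 520; the known cells sum to 366, so (1,1) = 154.
From row 3, 520 − (69 + 164 + 109 + 54) gives (3,5) = 124.
The remaining cell in row 4 is (4,4) = 520 − 361 = 159.
Column 1 needs 520; the known cells sum to 386, so (2,1) = 134.
Using column 2: 99 + 164 + 119 + 59 + ? → (2,2) = 520 − 441 = 79.
Column 3: 44 + 109 + 89 + 129 + ? = 520, so (2,3) = 149.
The remaining cell in column 5 is (5,5) = 520 − 376 = 144.
Row 2: 134 + 79 + 149 + 64 + ? = 520, so (2,4) = 94.
Row 5 must total 520; the given cells sum to 446, so (5,4) = 74.

74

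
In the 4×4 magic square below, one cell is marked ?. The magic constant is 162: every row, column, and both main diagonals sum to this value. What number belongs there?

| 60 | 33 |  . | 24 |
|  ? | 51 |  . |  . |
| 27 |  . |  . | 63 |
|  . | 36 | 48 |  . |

Row 1 must total 162; the given cells sum to 117, so (1,3) = 45.
The remaining cell in column 2 is (3,2) = 162 − 120 = 42.
The remaining cell in row 3 is (3,3) = 162 − 132 = 30.
Using column 3: 45 + 30 + 48 + ? → (2,3) = 162 − 123 = 39.
Main diagonal: 60 + 51 + 30 + ? = 162, so (4,4) = 21.
Anti-diagonal: 24 + 39 + 42 + ? = 162, so (4,1) = 57.
Column 1 needs 162; the known cells sum to 144, so (2,1) = 18.

18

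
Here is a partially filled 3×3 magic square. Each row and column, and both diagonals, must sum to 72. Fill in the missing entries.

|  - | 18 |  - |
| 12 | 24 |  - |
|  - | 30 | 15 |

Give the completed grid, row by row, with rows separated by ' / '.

Row 2: 12 + 24 + ? = 72, so (2,3) = 36.
Row 3 needs 72; the known cells sum to 45, so (3,1) = 27.
Using column 1: 12 + 27 + ? → (1,1) = 72 − 39 = 33.
Column 3 must total 72; the given cells sum to 51, so (1,3) = 21.

33 18 21 / 12 24 36 / 27 30 15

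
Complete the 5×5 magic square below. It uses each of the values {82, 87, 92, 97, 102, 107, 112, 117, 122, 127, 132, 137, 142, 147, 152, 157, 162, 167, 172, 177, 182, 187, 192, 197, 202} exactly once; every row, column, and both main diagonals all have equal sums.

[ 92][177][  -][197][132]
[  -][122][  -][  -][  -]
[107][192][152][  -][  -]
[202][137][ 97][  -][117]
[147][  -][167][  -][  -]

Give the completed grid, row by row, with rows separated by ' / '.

The 25 entries sum to 3550, so each line sums to 3550/5 = 710.
Row 1: 92 + 177 + 197 + 132 + ? = 710, so (1,3) = 112.
Using row 4: 202 + 137 + 97 + 117 + ? → (4,4) = 710 − 553 = 157.
Column 1: 92 + 107 + 202 + 147 + ? = 710, so (2,1) = 162.
The remaining cell in column 2 is (5,2) = 710 − 628 = 82.
From column 3, 710 − (112 + 152 + 97 + 167) gives (2,3) = 182.
Main diagonal: 92 + 122 + 152 + 157 + ? = 710, so (5,5) = 187.
Using anti-diagonal: 132 + 152 + 137 + 147 + ? → (2,4) = 710 − 568 = 142.
Row 2: 162 + 122 + 182 + 142 + ? = 710, so (2,5) = 102.
Row 5 must total 710; the given cells sum to 583, so (5,4) = 127.
Column 4: 197 + 142 + 157 + 127 + ? = 710, so (3,4) = 87.
Using column 5: 132 + 102 + 117 + 187 + ? → (3,5) = 710 − 538 = 172.

92 177 112 197 132 / 162 122 182 142 102 / 107 192 152 87 172 / 202 137 97 157 117 / 147 82 167 127 187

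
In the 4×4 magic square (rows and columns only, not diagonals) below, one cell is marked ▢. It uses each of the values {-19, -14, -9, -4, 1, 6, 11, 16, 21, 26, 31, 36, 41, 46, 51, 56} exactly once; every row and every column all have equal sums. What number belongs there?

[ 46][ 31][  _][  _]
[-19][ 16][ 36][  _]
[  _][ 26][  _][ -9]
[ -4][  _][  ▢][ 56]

21

The 16 entries sum to 296, so each line sums to 296/4 = 74.
Row 2 needs 74; the known cells sum to 33, so (2,4) = 41.
The remaining cell in column 1 is (3,1) = 74 − 23 = 51.
Column 2 must total 74; the given cells sum to 73, so (4,2) = 1.
From column 4, 74 − (41 + (-9) + 56) gives (1,4) = -14.
From row 1, 74 − (46 + 31 + (-14)) gives (1,3) = 11.
Using row 3: 51 + 26 + (-9) + ? → (3,3) = 74 − 68 = 6.
Row 4 must total 74; the given cells sum to 53, so (4,3) = 21.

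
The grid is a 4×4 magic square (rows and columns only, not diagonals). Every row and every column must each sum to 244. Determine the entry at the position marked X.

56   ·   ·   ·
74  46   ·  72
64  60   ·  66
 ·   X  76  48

From row 2, 244 − (74 + 46 + 72) gives (2,3) = 52.
From row 3, 244 − (64 + 60 + 66) gives (3,3) = 54.
Column 1 must total 244; the given cells sum to 194, so (4,1) = 50.
Using column 3: 52 + 54 + 76 + ? → (1,3) = 244 − 182 = 62.
From column 4, 244 − (72 + 66 + 48) gives (1,4) = 58.
From row 1, 244 − (56 + 62 + 58) gives (1,2) = 68.
Row 4: 50 + 76 + 48 + ? = 244, so (4,2) = 70.

70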